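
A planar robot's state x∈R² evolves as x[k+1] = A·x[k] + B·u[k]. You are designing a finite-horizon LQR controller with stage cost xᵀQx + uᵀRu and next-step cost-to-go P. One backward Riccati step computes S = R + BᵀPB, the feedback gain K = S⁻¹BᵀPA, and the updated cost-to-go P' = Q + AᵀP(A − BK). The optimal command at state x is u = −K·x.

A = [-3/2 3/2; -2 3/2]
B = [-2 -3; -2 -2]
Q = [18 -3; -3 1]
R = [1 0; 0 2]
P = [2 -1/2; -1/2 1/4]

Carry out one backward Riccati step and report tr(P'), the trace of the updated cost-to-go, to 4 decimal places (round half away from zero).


19.5361

BᵀP = [-3.0000 0.5000; -5.0000 1.0000]
S = R + BᵀPB = [1 0; 0 2] + [5.0000 8.0000; 8.0000 13.0000] = [6.0000 8.0000; 8.0000 15.0000]
BᵀPA = [3.5000 -3.7500; 5.5000 -6.0000]
K = S⁻¹·BᵀPA = [0.3269 -0.3173; 0.1923 -0.2308]
A−BK = [-0.2692 0.1731; -0.9615 0.4038]
AᵀP(A−BK) = [0.2981 -0.2452; -0.2452 0.2380]
P' = Q + AᵀP(A−BK) = [18.2981 -3.2452; -3.2452 1.2380]
tr(P') = 19.5361


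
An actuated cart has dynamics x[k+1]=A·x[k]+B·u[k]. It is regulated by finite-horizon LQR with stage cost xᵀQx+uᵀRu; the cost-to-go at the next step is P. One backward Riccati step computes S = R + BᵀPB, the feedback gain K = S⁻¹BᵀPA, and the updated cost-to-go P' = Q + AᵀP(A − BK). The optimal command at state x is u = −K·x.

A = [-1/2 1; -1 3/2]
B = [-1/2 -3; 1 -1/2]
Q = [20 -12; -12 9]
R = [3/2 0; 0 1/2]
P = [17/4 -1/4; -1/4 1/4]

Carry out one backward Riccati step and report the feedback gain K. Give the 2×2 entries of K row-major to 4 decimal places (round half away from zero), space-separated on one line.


-0.1247 0.1767 0.1721 -0.3393

BᵀP = [-2.3750 0.3750; -12.6250 0.6250]
S = R + BᵀPB = [3/2 0; 0 1/2] + [1.5625 6.9375; 6.9375 37.5625] = [3.0625 6.9375; 6.9375 38.0625]
BᵀPA = [0.8125 -1.8125; 5.6875 -11.6875]
K = S⁻¹·BᵀPA = [-0.1247 0.1767; 0.1721 -0.3393]
A−BK = [-0.0459 0.0705; -0.7893 1.1537]
AᵀP(A−BK) = [0.1847 -0.2765; -0.2765 0.4176]
P' = Q + AᵀP(A−BK) = [20.1847 -12.2765; -12.2765 9.4176]
tr(P') = 29.6023


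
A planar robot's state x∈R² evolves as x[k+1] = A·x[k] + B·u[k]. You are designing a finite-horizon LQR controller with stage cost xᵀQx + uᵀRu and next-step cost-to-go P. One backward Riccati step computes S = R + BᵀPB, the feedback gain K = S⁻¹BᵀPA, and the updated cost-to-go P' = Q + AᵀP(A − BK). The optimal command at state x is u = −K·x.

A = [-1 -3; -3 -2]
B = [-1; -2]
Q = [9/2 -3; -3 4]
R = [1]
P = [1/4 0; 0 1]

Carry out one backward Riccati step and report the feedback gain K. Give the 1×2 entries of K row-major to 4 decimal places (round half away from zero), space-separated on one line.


BᵀP = [-0.2500 -2.0000]
S = R + BᵀPB = [1] + [4.2500] = [5.2500]
BᵀPA = [6.2500 4.7500]
K = S⁻¹·BᵀPA = [1.1905 0.9048]
A−BK = [0.1905 -2.0952; -0.6190 -0.1905]
AᵀP(A−BK) = [1.8095 1.0952; 1.0952 1.9524]
P' = Q + AᵀP(A−BK) = [6.3095 -1.9048; -1.9048 5.9524]
tr(P') = 12.2619

1.1905 0.9048


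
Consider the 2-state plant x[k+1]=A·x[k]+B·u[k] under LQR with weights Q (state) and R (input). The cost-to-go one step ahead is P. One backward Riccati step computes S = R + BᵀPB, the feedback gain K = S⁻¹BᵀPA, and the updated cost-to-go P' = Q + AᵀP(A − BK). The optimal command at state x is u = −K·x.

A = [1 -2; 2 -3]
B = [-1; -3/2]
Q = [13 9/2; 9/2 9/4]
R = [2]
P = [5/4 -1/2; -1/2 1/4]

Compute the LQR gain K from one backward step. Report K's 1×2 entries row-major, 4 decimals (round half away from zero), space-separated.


BᵀP = [-0.5000 0.1250]
S = R + BᵀPB = [2] + [0.3125] = [2.3125]
BᵀPA = [-0.2500 0.6250]
K = S⁻¹·BᵀPA = [-0.1081 0.2703]
A−BK = [0.8919 -1.7297; 1.8378 -2.5946]
AᵀP(A−BK) = [0.2230 -0.4324; -0.4324 1.0811]
P' = Q + AᵀP(A−BK) = [13.2230 4.0676; 4.0676 3.3311]
tr(P') = 16.5541

-0.1081 0.2703


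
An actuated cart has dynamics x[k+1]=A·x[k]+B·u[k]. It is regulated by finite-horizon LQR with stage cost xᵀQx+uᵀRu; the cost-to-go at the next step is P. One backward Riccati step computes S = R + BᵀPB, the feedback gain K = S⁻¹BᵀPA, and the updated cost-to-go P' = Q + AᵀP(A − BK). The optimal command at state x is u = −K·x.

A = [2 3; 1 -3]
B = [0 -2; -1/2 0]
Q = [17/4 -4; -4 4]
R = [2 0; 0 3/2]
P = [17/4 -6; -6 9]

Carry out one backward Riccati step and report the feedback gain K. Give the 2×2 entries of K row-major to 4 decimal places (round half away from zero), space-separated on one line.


-0.0528 1.1085 -0.2874 -2.9648

BᵀP = [3.0000 -4.5000; -8.5000 12.0000]
S = R + BᵀPB = [2 0; 0 3/2] + [2.2500 -6.0000; -6.0000 17.0000] = [4.2500 -6.0000; -6.0000 18.5000]
BᵀPA = [1.5000 22.5000; -5.0000 -61.5000]
K = S⁻¹·BᵀPA = [-0.0528 1.1085; -0.2874 -2.9648]
A−BK = [1.4252 -2.9296; 0.9736 -2.4457]
AᵀP(A−BK) = [0.6422 0.0132; 0.0132 19.9729]
P' = Q + AᵀP(A−BK) = [4.8922 -3.9868; -3.9868 23.9729]
tr(P') = 28.8651


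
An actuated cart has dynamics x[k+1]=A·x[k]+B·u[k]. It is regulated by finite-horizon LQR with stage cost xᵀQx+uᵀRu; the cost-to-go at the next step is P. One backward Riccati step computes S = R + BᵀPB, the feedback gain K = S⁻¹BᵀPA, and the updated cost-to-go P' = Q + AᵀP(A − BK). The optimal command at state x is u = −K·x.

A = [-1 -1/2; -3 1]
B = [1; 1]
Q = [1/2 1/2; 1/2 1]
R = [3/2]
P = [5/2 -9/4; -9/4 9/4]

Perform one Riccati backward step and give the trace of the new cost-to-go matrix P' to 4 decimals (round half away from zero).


BᵀP = [0.2500 0.0000]
S = R + BᵀPB = [3/2] + [0.2500] = [1.7500]
BᵀPA = [-0.2500 -0.1250]
K = S⁻¹·BᵀPA = [-0.1429 -0.0714]
A−BK = [-0.8571 -0.4286; -2.8571 1.0714]
AᵀP(A−BK) = [9.2143 -6.6429; -6.6429 5.1161]
P' = Q + AᵀP(A−BK) = [9.7143 -6.1429; -6.1429 6.1161]
tr(P') = 15.8304

15.8304


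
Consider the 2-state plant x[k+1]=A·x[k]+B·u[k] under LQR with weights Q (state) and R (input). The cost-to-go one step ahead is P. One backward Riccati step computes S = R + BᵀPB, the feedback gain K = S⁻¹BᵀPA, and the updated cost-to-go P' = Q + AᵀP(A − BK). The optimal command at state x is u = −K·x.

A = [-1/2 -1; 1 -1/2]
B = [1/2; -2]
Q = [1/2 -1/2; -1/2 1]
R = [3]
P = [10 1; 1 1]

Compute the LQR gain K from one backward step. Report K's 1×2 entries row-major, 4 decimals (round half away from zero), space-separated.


-0.4000 -0.3000

BᵀP = [3.0000 -1.5000]
S = R + BᵀPB = [3] + [4.5000] = [7.5000]
BᵀPA = [-3.0000 -2.2500]
K = S⁻¹·BᵀPA = [-0.4000 -0.3000]
A−BK = [-0.3000 -0.8500; 0.2000 -1.1000]
AᵀP(A−BK) = [1.3000 2.8500; 2.8500 10.5750]
P' = Q + AᵀP(A−BK) = [1.8000 2.3500; 2.3500 11.5750]
tr(P') = 13.3750


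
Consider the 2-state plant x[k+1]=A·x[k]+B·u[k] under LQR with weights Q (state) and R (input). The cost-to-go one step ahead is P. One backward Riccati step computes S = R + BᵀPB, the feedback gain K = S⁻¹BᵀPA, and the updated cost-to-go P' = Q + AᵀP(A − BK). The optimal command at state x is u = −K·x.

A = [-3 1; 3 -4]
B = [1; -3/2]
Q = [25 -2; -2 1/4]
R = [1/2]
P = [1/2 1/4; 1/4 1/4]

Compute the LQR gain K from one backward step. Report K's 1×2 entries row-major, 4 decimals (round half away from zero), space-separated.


-0.9231 0.7692

BᵀP = [0.1250 -0.1250]
S = R + BᵀPB = [1/2] + [0.3125] = [0.8125]
BᵀPA = [-0.7500 0.6250]
K = S⁻¹·BᵀPA = [-0.9231 0.7692]
A−BK = [-2.0769 0.2308; 1.6154 -2.8462]
AᵀP(A−BK) = [1.5577 -0.1731; -0.1731 2.0192]
P' = Q + AᵀP(A−BK) = [26.5577 -2.1731; -2.1731 2.2692]
tr(P') = 28.8269


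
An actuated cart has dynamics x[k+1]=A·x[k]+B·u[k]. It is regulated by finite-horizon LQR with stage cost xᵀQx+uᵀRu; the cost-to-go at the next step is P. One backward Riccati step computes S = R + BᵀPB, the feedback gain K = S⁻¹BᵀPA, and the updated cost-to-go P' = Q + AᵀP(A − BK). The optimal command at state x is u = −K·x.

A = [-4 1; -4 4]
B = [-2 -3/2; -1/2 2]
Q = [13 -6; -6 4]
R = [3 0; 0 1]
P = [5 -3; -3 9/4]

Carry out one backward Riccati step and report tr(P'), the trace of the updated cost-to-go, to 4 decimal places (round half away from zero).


28.3261

BᵀP = [-8.5000 4.8750; -13.5000 9.0000]
S = R + BᵀPB = [3 0; 0 1] + [14.5625 22.5000; 22.5000 38.2500] = [17.5625 22.5000; 22.5000 39.2500]
BᵀPA = [14.5000 11.0000; 18.0000 22.5000]
K = S⁻¹·BᵀPA = [0.8965 -0.4069; -0.0553 0.8065]
A−BK = [-2.2900 1.3959; -3.4412 2.1835]
AᵀP(A−BK) = [7.9966 -4.6169; -4.6169 3.3295]
P' = Q + AᵀP(A−BK) = [20.9966 -10.6169; -10.6169 7.3295]
tr(P') = 28.3261


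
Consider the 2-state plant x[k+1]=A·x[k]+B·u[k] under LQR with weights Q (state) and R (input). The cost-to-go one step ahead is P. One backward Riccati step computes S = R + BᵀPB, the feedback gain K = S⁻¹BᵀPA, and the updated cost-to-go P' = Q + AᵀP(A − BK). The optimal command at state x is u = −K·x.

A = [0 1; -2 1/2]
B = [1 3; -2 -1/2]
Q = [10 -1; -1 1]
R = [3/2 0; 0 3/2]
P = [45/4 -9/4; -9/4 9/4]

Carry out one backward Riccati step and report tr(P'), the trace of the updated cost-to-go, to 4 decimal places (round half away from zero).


12.9088

BᵀP = [15.7500 -6.7500; 34.8750 -7.8750]
S = R + BᵀPB = [3/2 0; 0 3/2] + [29.2500 50.6250; 50.6250 108.5625] = [30.7500 50.6250; 50.6250 110.0625]
BᵀPA = [13.5000 12.3750; 15.7500 30.9375]
K = S⁻¹·BᵀPA = [0.8381 -0.2485; -0.2424 0.3954]
A−BK = [-0.1109 0.0623; -0.4451 0.2006]
AᵀP(A−BK) = [1.5036 -0.6224; -0.6224 0.4052]
P' = Q + AᵀP(A−BK) = [11.5036 -1.6224; -1.6224 1.4052]
tr(P') = 12.9088


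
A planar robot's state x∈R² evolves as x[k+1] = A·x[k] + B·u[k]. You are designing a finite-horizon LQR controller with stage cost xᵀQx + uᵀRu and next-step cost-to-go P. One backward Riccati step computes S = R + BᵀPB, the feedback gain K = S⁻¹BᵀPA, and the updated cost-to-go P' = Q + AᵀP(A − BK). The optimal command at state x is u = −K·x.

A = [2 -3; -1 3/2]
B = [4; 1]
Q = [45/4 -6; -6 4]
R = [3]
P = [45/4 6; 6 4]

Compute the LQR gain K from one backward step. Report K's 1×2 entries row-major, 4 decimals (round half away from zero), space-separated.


BᵀP = [51.0000 28.0000]
S = R + BᵀPB = [3] + [232.0000] = [235.0000]
BᵀPA = [74.0000 -111.0000]
K = S⁻¹·BᵀPA = [0.3149 -0.4723]
A−BK = [0.7404 -1.1106; -1.3149 1.9723]
AᵀP(A−BK) = [1.6979 -2.5468; -2.5468 3.8202]
P' = Q + AᵀP(A−BK) = [12.9479 -8.5468; -8.5468 7.8202]
tr(P') = 20.7681

0.3149 -0.4723


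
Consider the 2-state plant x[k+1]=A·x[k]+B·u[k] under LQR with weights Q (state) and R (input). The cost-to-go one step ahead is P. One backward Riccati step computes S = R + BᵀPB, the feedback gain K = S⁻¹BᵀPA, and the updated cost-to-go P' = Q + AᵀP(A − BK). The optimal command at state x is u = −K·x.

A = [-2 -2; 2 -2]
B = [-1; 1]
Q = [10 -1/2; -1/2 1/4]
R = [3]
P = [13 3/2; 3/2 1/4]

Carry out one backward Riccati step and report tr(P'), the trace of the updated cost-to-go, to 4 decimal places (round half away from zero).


35.4575

BᵀP = [-11.5000 -1.2500]
S = R + BᵀPB = [3] + [10.2500] = [13.2500]
BᵀPA = [20.5000 25.5000]
K = S⁻¹·BᵀPA = [1.5472 1.9245]
A−BK = [-0.4528 -0.0755; 0.4528 -3.9245]
AᵀP(A−BK) = [9.2830 11.5472; 11.5472 15.9245]
P' = Q + AᵀP(A−BK) = [19.2830 11.0472; 11.0472 16.1745]
tr(P') = 35.4575


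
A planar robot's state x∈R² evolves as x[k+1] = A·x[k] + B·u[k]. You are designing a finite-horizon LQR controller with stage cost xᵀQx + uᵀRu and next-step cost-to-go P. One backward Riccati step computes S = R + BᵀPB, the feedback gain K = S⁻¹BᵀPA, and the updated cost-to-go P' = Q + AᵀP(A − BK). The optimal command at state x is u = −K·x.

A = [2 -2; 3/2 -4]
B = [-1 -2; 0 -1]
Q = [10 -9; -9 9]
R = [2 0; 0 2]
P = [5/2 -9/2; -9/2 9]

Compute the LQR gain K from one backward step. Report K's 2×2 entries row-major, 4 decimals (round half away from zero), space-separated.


0.4340 -2.9811 -0.4057 0.8302

BᵀP = [-2.5000 4.5000; -0.5000 0.0000]
S = R + BᵀPB = [2 0; 0 2] + [2.5000 0.5000; 0.5000 1.0000] = [4.5000 0.5000; 0.5000 3.0000]
BᵀPA = [1.7500 -13.0000; -1.0000 1.0000]
K = S⁻¹·BᵀPA = [0.4340 -2.9811; -0.4057 0.8302]
A−BK = [1.6226 -3.3208; 1.0943 -3.1698]
AᵀP(A−BK) = [2.0849 -8.4528; -8.4528 42.4151]
P' = Q + AᵀP(A−BK) = [12.0849 -17.4528; -17.4528 51.4151]
tr(P') = 63.5000


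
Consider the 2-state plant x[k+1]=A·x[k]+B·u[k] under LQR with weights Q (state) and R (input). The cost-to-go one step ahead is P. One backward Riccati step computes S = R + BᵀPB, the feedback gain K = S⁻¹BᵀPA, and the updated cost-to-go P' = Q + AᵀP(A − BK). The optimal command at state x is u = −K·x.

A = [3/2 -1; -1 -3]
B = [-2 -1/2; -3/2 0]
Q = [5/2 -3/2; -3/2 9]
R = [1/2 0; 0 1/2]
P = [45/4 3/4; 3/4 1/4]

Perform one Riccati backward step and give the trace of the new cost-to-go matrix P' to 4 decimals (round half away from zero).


13.5120

BᵀP = [-23.6250 -1.8750; -5.6250 -0.3750]
S = R + BᵀPB = [1/2 0; 0 1/2] + [50.0625 11.8125; 11.8125 2.8125] = [50.5625 11.8125; 11.8125 3.3125]
BᵀPA = [-33.5625 29.2500; -8.0625 6.7500]
K = S⁻¹·BᵀPA = [-0.5702 0.6138; -0.4008 -0.1509]
A−BK = [0.1593 0.1520; -1.8552 -2.0794]
AᵀP(A−BK) = [0.9455 0.6322; 0.6322 1.0665]
P' = Q + AᵀP(A−BK) = [3.4455 -0.8678; -0.8678 10.0665]
tr(P') = 13.5120


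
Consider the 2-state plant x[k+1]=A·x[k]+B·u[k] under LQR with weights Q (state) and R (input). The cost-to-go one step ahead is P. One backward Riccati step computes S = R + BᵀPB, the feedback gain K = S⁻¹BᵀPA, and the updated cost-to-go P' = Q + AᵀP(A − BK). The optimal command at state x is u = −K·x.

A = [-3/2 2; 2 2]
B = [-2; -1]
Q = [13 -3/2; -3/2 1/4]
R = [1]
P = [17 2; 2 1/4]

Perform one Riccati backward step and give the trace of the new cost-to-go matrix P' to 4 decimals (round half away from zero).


14.8139

BᵀP = [-36.0000 -4.2500]
S = R + BᵀPB = [1] + [76.2500] = [77.2500]
BᵀPA = [45.5000 -80.5000]
K = S⁻¹·BᵀPA = [0.5890 -1.0421]
A−BK = [-0.3220 -0.0841; 2.5890 0.9579]
AᵀP(A−BK) = [0.4506 -0.5858; -0.5858 1.1133]
P' = Q + AᵀP(A−BK) = [13.4506 -2.0858; -2.0858 1.3633]
tr(P') = 14.8139


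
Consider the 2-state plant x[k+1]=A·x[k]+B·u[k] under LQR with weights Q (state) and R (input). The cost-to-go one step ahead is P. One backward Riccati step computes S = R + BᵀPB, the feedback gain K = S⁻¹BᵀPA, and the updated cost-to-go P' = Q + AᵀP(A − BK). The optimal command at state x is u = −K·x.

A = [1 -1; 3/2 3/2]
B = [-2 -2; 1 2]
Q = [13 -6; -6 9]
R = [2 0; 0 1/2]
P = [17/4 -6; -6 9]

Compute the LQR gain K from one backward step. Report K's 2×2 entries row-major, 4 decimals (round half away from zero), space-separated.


BᵀP = [-14.5000 21.0000; -20.5000 30.0000]
S = R + BᵀPB = [2 0; 0 1/2] + [50.0000 71.0000; 71.0000 101.0000] = [52.0000 71.0000; 71.0000 101.5000]
BᵀPA = [17.0000 46.0000; 24.5000 65.5000]
K = S⁻¹·BᵀPA = [-0.0591 0.0781; 0.2827 0.5907]
A−BK = [1.4473 0.3376; 0.9937 0.2405]
AᵀP(A−BK) = [0.5781 0.2004; 0.2004 0.2173]
P' = Q + AᵀP(A−BK) = [13.5781 -5.7996; -5.7996 9.2173]
tr(P') = 22.7954

-0.0591 0.0781 0.2827 0.5907


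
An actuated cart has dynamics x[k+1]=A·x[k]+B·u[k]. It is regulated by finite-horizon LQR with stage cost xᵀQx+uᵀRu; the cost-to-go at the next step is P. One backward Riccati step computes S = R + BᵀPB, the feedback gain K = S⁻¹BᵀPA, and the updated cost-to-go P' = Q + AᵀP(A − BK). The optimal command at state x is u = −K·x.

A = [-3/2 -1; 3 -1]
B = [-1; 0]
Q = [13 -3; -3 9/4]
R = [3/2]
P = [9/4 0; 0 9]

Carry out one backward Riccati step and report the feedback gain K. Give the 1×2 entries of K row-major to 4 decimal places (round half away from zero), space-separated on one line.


0.9000 0.6000

BᵀP = [-2.2500 0.0000]
S = R + BᵀPB = [3/2] + [2.2500] = [3.7500]
BᵀPA = [3.3750 2.2500]
K = S⁻¹·BᵀPA = [0.9000 0.6000]
A−BK = [-0.6000 -0.4000; 3.0000 -1.0000]
AᵀP(A−BK) = [83.0250 -25.6500; -25.6500 9.9000]
P' = Q + AᵀP(A−BK) = [96.0250 -28.6500; -28.6500 12.1500]
tr(P') = 108.1750


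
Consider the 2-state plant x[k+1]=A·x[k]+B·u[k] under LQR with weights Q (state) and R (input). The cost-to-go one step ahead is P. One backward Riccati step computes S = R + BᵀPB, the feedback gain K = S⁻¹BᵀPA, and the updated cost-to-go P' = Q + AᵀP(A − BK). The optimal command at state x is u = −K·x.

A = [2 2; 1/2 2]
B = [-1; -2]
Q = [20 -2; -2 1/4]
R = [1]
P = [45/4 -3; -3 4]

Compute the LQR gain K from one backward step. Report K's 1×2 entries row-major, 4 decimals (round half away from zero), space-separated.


BᵀP = [-5.2500 -5.0000]
S = R + BᵀPB = [1] + [15.2500] = [16.2500]
BᵀPA = [-13.0000 -20.5000]
K = S⁻¹·BᵀPA = [-0.8000 -1.2615]
A−BK = [1.2000 0.7385; -1.1000 -0.5231]
AᵀP(A−BK) = [29.6000 17.6000; 17.6000 11.1385]
P' = Q + AᵀP(A−BK) = [49.6000 15.6000; 15.6000 11.3885]
tr(P') = 60.9885

-0.8000 -1.2615


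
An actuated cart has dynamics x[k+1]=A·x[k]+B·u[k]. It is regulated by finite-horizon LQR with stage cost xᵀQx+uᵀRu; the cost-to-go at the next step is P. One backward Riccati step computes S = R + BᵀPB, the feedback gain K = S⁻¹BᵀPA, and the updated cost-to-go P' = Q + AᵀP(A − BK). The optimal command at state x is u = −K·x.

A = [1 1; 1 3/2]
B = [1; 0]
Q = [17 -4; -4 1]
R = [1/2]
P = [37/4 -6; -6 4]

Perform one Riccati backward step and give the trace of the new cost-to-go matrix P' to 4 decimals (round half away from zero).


18.4103

BᵀP = [9.2500 -6.0000]
S = R + BᵀPB = [1/2] + [9.2500] = [9.7500]
BᵀPA = [3.2500 0.2500]
K = S⁻¹·BᵀPA = [0.3333 0.0256]
A−BK = [0.6667 0.9744; 1.0000 1.5000]
AᵀP(A−BK) = [0.1667 0.1667; 0.1667 0.2436]
P' = Q + AᵀP(A−BK) = [17.1667 -3.8333; -3.8333 1.2436]
tr(P') = 18.4103


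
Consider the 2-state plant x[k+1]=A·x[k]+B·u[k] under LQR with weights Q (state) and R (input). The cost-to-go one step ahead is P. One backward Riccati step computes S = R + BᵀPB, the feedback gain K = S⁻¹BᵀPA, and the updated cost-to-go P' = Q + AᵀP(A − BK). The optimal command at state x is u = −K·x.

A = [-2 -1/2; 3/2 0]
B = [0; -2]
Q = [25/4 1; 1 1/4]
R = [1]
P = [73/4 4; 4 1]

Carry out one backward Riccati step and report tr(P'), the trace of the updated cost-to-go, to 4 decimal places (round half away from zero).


BᵀP = [-8.0000 -2.0000]
S = R + BᵀPB = [1] + [4.0000] = [5.0000]
BᵀPA = [13.0000 4.0000]
K = S⁻¹·BᵀPA = [2.6000 0.8000]
A−BK = [-2.0000 -0.5000; 6.7000 1.6000]
AᵀP(A−BK) = [17.4500 4.8500; 4.8500 1.3625]
P' = Q + AᵀP(A−BK) = [23.7000 5.8500; 5.8500 1.6125]
tr(P') = 25.3125

25.3125


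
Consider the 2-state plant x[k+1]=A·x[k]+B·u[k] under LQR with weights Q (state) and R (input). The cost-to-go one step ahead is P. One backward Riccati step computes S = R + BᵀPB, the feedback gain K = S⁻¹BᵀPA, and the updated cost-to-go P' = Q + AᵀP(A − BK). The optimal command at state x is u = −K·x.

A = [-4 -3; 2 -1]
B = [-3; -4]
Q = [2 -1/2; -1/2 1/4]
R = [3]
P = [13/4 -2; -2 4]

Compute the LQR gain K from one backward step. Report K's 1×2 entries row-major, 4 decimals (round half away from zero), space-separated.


BᵀP = [-1.7500 -10.0000]
S = R + BᵀPB = [3] + [45.2500] = [48.2500]
BᵀPA = [-13.0000 15.2500]
K = S⁻¹·BᵀPA = [-0.2694 0.3161]
A−BK = [-4.8083 -2.0518; 0.9223 0.2642]
AᵀP(A−BK) = [96.4974 39.1088; 39.1088 16.4301]
P' = Q + AᵀP(A−BK) = [98.4974 38.6088; 38.6088 16.6801]
tr(P') = 115.1775

-0.2694 0.3161


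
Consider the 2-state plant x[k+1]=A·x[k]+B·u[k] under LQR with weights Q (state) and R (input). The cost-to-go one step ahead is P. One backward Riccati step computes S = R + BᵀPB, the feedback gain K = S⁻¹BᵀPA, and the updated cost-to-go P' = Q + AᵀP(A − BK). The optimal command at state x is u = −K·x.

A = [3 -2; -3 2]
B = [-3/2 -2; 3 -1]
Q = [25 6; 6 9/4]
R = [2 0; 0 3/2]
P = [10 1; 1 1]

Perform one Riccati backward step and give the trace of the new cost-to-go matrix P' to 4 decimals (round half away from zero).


31.7553

BᵀP = [-12.0000 1.5000; -21.0000 -3.0000]
S = R + BᵀPB = [2 0; 0 3/2] + [22.5000 22.5000; 22.5000 45.0000] = [24.5000 22.5000; 22.5000 46.5000]
BᵀPA = [-40.5000 27.0000; -54.0000 36.0000]
K = S⁻¹·BᵀPA = [-1.0557 0.7038; -0.6505 0.4336]
A−BK = [0.1155 -0.0770; -0.4834 0.3223]
AᵀP(A−BK) = [3.1191 -2.0794; -2.0794 1.3863]
P' = Q + AᵀP(A−BK) = [28.1191 3.9206; 3.9206 3.6363]
tr(P') = 31.7553


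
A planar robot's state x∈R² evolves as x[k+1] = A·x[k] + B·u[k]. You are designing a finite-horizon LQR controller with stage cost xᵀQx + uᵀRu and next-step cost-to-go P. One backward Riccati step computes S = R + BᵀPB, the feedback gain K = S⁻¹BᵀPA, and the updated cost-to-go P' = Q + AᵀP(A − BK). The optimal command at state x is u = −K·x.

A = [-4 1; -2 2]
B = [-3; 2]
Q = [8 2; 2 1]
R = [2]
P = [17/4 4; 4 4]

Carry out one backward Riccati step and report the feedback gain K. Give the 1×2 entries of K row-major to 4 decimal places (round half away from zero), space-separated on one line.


BᵀP = [-4.7500 -4.0000]
S = R + BᵀPB = [2] + [6.2500] = [8.2500]
BᵀPA = [27.0000 -12.7500]
K = S⁻¹·BᵀPA = [3.2727 -1.5455]
A−BK = [5.8182 -3.6364; -8.5455 5.0909]
AᵀP(A−BK) = [59.6364 -31.2727; -31.2727 16.5455]
P' = Q + AᵀP(A−BK) = [67.6364 -29.2727; -29.2727 17.5455]
tr(P') = 85.1818

3.2727 -1.5455


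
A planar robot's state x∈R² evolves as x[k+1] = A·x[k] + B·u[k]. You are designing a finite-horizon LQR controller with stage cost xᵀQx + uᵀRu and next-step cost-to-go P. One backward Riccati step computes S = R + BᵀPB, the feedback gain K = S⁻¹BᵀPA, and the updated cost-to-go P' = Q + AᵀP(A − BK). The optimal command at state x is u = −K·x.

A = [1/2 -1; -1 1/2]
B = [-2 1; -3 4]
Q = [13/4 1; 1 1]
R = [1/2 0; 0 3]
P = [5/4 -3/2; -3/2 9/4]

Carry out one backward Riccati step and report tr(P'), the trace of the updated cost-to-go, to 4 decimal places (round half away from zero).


5.5909

BᵀP = [2.0000 -3.7500; -4.7500 7.5000]
S = R + BᵀPB = [1/2 0; 0 3] + [7.2500 -13.0000; -13.0000 25.2500] = [7.7500 -13.0000; -13.0000 28.2500]
BᵀPA = [4.7500 -3.8750; -9.8750 8.5000]
K = S⁻¹·BᵀPA = [0.1164 0.0207; -0.2960 0.3104]
A−BK = [1.0288 -1.2691; 0.5332 -0.6796]
AᵀP(A−BK) = [0.5867 -0.6580; -0.6580 0.7542]
P' = Q + AᵀP(A−BK) = [3.8367 0.3420; 0.3420 1.7542]
tr(P') = 5.5909


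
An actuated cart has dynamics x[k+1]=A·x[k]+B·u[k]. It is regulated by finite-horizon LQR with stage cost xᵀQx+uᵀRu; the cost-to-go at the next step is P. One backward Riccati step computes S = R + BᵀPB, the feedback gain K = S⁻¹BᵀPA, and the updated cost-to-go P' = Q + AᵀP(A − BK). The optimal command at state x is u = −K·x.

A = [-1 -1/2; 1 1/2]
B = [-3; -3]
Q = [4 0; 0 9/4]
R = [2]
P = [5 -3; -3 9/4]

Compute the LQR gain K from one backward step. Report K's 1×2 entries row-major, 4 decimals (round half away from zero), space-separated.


BᵀP = [-6.0000 2.2500]
S = R + BᵀPB = [2] + [11.2500] = [13.2500]
BᵀPA = [8.2500 4.1250]
K = S⁻¹·BᵀPA = [0.6226 0.3113]
A−BK = [0.8679 0.4340; 2.8679 1.4340]
AᵀP(A−BK) = [8.1132 4.0566; 4.0566 2.0283]
P' = Q + AᵀP(A−BK) = [12.1132 4.0566; 4.0566 4.2783]
tr(P') = 16.3915

0.6226 0.3113


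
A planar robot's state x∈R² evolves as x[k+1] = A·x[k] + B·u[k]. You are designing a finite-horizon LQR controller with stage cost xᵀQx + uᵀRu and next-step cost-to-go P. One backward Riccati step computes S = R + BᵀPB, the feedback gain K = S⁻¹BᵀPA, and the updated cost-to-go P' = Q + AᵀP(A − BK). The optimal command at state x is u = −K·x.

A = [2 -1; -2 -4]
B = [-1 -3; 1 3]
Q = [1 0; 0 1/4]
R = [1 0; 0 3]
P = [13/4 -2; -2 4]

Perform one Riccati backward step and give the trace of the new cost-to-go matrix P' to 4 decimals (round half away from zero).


22.9076

BᵀP = [-5.2500 6.0000; -15.7500 18.0000]
S = R + BᵀPB = [1 0; 0 3] + [11.2500 33.7500; 33.7500 101.2500] = [12.2500 33.7500; 33.7500 104.2500]
BᵀPA = [-22.5000 -18.7500; -67.5000 -56.2500]
K = S⁻¹·BᵀPA = [-0.4891 -0.4076; -0.4891 -0.4076]
A−BK = [0.0435 -2.6304; -0.0435 -2.3696]
AᵀP(A−BK) = [0.9783 0.8152; 0.8152 20.6793]
P' = Q + AᵀP(A−BK) = [1.9783 0.8152; 0.8152 20.9293]
tr(P') = 22.9076


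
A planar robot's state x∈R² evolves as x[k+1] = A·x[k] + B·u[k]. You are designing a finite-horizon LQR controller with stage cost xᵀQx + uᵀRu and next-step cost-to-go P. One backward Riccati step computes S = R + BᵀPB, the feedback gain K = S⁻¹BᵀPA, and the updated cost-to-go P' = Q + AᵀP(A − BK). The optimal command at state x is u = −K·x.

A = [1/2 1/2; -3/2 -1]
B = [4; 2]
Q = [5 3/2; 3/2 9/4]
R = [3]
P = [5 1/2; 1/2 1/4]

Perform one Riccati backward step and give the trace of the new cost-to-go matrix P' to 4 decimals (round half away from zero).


BᵀP = [21.0000 2.5000]
S = R + BᵀPB = [3] + [89.0000] = [92.0000]
BᵀPA = [6.7500 8.0000]
K = S⁻¹·BᵀPA = [0.0734 0.0870]
A−BK = [0.2065 0.1522; -1.6467 -1.1739]
AᵀP(A−BK) = [0.5673 0.4130; 0.4130 0.3043]
P' = Q + AᵀP(A−BK) = [5.5673 1.9130; 1.9130 2.5543]
tr(P') = 8.1216

8.1216


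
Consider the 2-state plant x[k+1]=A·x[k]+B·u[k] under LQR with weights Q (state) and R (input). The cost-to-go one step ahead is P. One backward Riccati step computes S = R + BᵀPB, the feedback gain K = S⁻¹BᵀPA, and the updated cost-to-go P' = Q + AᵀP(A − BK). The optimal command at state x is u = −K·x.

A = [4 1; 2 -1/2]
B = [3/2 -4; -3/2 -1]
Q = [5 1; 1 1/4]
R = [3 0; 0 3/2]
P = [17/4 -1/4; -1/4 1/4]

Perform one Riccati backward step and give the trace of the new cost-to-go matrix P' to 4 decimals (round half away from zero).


7.0967

BᵀP = [6.7500 -0.7500; -16.7500 0.7500]
S = R + BᵀPB = [3 0; 0 3/2] + [11.2500 -26.2500; -26.2500 66.2500] = [14.2500 -26.2500; -26.2500 67.7500]
BᵀPA = [25.5000 7.1250; -65.5000 -17.1250]
K = S⁻¹·BᵀPA = [0.0299 0.1201; -0.9552 -0.2062]
A−BK = [0.1343 -0.0051; 1.0896 -0.5261]
AᵀP(A−BK) = [1.6716 0.1791; 0.1791 0.1750]
P' = Q + AᵀP(A−BK) = [6.6716 1.1791; 1.1791 0.4250]
tr(P') = 7.0967


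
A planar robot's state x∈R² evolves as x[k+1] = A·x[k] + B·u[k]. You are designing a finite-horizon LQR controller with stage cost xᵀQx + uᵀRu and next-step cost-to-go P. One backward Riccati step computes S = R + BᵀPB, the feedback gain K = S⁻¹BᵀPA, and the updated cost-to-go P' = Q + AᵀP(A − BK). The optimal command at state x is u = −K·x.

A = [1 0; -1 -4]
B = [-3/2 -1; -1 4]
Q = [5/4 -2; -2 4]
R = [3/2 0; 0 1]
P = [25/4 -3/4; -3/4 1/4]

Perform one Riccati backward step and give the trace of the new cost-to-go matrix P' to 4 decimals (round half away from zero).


6.3744

BᵀP = [-8.6250 0.8750; -9.2500 1.7500]
S = R + BᵀPB = [3/2 0; 0 1] + [12.0625 12.1250; 12.1250 16.2500] = [13.5625 12.1250; 12.1250 17.2500]
BᵀPA = [-9.5000 -3.5000; -11.0000 -7.0000]
K = S⁻¹·BᵀPA = [-0.3508 0.2818; -0.3911 -0.6039]
A−BK = [0.0827 -0.1812; 0.2135 -1.3027]
AᵀP(A−BK) = [0.3652 0.0345; 0.0345 0.7592]
P' = Q + AᵀP(A−BK) = [1.6152 -1.9655; -1.9655 4.7592]
tr(P') = 6.3744


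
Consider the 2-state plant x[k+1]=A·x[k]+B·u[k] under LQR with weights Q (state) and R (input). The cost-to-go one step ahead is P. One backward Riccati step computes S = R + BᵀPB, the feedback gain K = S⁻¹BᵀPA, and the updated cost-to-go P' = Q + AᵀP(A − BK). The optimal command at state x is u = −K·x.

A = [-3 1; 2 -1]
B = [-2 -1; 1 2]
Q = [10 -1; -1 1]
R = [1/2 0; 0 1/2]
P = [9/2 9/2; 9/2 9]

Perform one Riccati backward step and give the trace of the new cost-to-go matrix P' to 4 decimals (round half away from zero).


12.0044

BᵀP = [-4.5000 0.0000; 4.5000 13.5000]
S = R + BᵀPB = [1/2 0; 0 1/2] + [9.0000 4.5000; 4.5000 22.5000] = [9.5000 4.5000; 4.5000 23.0000]
BᵀPA = [13.5000 -4.5000; 13.5000 -9.0000]
K = S⁻¹·BᵀPA = [1.2598 -0.3178; 0.3405 -0.3291]
A−BK = [-0.1400 0.0353; 0.0593 -0.0240]
AᵀP(A−BK) = [0.8966 -0.2667; -0.2667 0.1078]
P' = Q + AᵀP(A−BK) = [10.8966 -1.2667; -1.2667 1.1078]
tr(P') = 12.0044


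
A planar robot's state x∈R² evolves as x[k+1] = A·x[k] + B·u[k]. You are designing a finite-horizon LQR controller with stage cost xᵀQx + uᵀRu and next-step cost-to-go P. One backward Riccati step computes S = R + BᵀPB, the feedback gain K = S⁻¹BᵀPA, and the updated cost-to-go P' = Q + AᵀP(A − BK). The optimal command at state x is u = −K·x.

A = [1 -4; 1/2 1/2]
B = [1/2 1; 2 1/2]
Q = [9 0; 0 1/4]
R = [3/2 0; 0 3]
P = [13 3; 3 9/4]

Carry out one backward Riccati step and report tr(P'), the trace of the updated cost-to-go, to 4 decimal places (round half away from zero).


46.6860

BᵀP = [12.5000 6.0000; 14.5000 4.1250]
S = R + BᵀPB = [3/2 0; 0 3] + [18.2500 15.5000; 15.5000 16.5625] = [19.7500 15.5000; 15.5000 19.5625]
BᵀPA = [15.5000 -47.0000; 16.5625 -55.9375]
K = S⁻¹·BᵀPA = [0.3183 -0.3587; 0.5945 -2.5752]
A−BK = [0.2464 -1.2454; -0.4338 2.5050]
AᵀP(A−BK) = [1.7834 -7.7257; -7.7257 35.6526]
P' = Q + AᵀP(A−BK) = [10.7834 -7.7257; -7.7257 35.9026]
tr(P') = 46.6860


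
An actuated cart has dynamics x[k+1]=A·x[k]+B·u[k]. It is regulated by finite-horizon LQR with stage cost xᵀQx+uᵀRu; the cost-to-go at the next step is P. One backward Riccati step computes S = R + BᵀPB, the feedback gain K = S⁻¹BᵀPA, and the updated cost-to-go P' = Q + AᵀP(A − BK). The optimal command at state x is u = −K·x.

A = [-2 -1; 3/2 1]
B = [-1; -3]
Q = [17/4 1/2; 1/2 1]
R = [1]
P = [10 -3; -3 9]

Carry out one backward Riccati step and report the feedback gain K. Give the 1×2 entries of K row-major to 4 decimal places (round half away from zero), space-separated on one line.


BᵀP = [-1.0000 -24.0000]
S = R + BᵀPB = [1] + [73.0000] = [74.0000]
BᵀPA = [-34.0000 -23.0000]
K = S⁻¹·BᵀPA = [-0.4595 -0.3108]
A−BK = [-2.4595 -1.3108; 0.1216 0.0676]
AᵀP(A−BK) = [62.6284 33.4324; 33.4324 17.8514]
P' = Q + AᵀP(A−BK) = [66.8784 33.9324; 33.9324 18.8514]
tr(P') = 85.7297

-0.4595 -0.3108


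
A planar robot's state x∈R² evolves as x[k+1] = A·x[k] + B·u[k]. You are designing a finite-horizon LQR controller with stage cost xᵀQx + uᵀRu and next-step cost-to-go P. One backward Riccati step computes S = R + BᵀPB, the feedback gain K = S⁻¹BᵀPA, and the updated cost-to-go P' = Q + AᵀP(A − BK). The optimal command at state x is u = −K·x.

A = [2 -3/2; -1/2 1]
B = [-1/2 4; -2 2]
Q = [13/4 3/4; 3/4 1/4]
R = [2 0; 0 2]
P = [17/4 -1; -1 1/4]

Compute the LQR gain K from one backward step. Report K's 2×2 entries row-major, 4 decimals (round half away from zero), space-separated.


BᵀP = [-0.1250 0.0000; 15.0000 -3.5000]
S = R + BᵀPB = [2 0; 0 2] + [0.0625 -0.5000; -0.5000 53.0000] = [2.0625 -0.5000; -0.5000 55.0000]
BᵀPA = [-0.2500 0.1875; 31.7500 -26.0000]
K = S⁻¹·BᵀPA = [0.0188 -0.0237; 0.5774 -0.4729]
A−BK = [-0.3004 0.3799; -1.6173 1.8984]
AᵀP(A−BK) = [0.7334 -0.6150; -0.6150 0.5204]
P' = Q + AᵀP(A−BK) = [3.9834 0.1350; 0.1350 0.7704]
tr(P') = 4.7538

0.0188 -0.0237 0.5774 -0.4729


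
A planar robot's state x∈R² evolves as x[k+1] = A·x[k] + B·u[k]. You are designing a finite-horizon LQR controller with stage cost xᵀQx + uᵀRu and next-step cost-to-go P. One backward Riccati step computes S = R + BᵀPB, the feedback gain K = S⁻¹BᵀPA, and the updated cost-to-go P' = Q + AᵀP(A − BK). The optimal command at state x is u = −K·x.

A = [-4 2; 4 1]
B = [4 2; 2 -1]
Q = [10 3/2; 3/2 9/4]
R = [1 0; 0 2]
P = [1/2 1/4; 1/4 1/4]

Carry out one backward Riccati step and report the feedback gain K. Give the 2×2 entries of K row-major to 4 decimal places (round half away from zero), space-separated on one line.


BᵀP = [2.5000 1.5000; 0.7500 0.2500]
S = R + BᵀPB = [1 0; 0 2] + [13.0000 3.5000; 3.5000 1.2500] = [14.0000 3.5000; 3.5000 3.2500]
BᵀPA = [-4.0000 6.5000; -2.0000 1.7500]
K = S⁻¹·BᵀPA = [-0.1805 0.4511; -0.4211 0.0526]
A−BK = [-2.4361 0.0902; 3.9398 0.1504]
AᵀP(A−BK) = [2.4361 -0.0902; -0.0902 0.2256]
P' = Q + AᵀP(A−BK) = [12.4361 1.4098; 1.4098 2.4756]
tr(P') = 14.9117

-0.1805 0.4511 -0.4211 0.0526


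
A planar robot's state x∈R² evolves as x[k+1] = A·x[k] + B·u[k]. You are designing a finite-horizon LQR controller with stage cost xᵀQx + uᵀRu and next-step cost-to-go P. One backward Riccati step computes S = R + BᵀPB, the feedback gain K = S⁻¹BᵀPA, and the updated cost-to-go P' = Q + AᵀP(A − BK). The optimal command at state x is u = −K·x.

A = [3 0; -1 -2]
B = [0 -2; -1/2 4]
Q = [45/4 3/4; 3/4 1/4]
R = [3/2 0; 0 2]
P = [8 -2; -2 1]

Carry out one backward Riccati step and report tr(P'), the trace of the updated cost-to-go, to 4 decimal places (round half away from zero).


BᵀP = [1.0000 -0.5000; -24.0000 8.0000]
S = R + BᵀPB = [3/2 0; 0 2] + [0.2500 -4.0000; -4.0000 80.0000] = [1.7500 -4.0000; -4.0000 82.0000]
BᵀPA = [3.5000 1.0000; -80.0000 -16.0000]
K = S⁻¹·BᵀPA = [-0.2588 0.1412; -0.9882 -0.1882]
A−BK = [1.0235 -0.3765; 2.8235 -1.1765]
AᵀP(A−BK) = [6.8471 -1.5529; -1.5529 0.8471]
P' = Q + AᵀP(A−BK) = [18.0971 -0.8029; -0.8029 1.0971]
tr(P') = 19.1941

19.1941


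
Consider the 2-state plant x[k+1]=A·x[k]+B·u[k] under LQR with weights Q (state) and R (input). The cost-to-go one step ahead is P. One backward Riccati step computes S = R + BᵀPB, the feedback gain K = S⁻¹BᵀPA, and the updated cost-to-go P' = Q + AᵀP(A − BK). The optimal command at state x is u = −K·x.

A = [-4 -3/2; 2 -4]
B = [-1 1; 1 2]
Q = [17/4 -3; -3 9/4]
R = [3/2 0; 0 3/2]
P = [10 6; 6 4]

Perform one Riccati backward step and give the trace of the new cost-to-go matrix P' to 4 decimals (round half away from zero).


BᵀP = [-4.0000 -2.0000; 22.0000 14.0000]
S = R + BᵀPB = [3/2 0; 0 3/2] + [2.0000 -8.0000; -8.0000 50.0000] = [3.5000 -8.0000; -8.0000 51.5000]
BᵀPA = [12.0000 14.0000; -60.0000 -89.0000]
K = S⁻¹·BᵀPA = [1.1871 0.0774; -0.9806 -1.7161]
A−BK = [-1.8323 0.2935; 2.7742 -0.6452]
AᵀP(A−BK) = [6.9161 2.1032; 2.1032 4.6806]
P' = Q + AᵀP(A−BK) = [11.1661 -0.8968; -0.8968 6.9306]
tr(P') = 18.0968

18.0968


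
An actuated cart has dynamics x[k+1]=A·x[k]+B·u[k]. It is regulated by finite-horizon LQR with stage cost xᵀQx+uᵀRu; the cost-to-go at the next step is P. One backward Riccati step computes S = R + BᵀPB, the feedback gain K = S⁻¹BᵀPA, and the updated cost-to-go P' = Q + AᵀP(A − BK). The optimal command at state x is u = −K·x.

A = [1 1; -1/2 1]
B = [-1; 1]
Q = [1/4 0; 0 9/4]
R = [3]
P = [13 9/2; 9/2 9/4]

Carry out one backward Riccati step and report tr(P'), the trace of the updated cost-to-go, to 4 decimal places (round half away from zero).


17.4392

BᵀP = [-8.5000 -2.2500]
S = R + BᵀPB = [3] + [6.2500] = [9.2500]
BᵀPA = [-7.3750 -10.7500]
K = S⁻¹·BᵀPA = [-0.7973 -1.1622]
A−BK = [0.2027 -0.1622; 0.2973 2.1622]
AᵀP(A−BK) = [3.1824 5.5541; 5.5541 11.7568]
P' = Q + AᵀP(A−BK) = [3.4324 5.5541; 5.5541 14.0068]
tr(P') = 17.4392


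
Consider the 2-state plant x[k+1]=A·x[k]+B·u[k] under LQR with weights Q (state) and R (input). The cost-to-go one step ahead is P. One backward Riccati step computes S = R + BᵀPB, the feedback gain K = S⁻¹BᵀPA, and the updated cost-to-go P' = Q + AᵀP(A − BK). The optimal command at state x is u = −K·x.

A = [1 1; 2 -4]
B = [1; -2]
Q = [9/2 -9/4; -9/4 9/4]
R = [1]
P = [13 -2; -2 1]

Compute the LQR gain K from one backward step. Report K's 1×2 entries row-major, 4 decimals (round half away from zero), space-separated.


BᵀP = [17.0000 -4.0000]
S = R + BᵀPB = [1] + [25.0000] = [26.0000]
BᵀPA = [9.0000 33.0000]
K = S⁻¹·BᵀPA = [0.3462 1.2692]
A−BK = [0.6538 -0.2692; 2.6923 -1.4615]
AᵀP(A−BK) = [5.8846 -2.4231; -2.4231 3.1154]
P' = Q + AᵀP(A−BK) = [10.3846 -4.6731; -4.6731 5.3654]
tr(P') = 15.7500

0.3462 1.2692


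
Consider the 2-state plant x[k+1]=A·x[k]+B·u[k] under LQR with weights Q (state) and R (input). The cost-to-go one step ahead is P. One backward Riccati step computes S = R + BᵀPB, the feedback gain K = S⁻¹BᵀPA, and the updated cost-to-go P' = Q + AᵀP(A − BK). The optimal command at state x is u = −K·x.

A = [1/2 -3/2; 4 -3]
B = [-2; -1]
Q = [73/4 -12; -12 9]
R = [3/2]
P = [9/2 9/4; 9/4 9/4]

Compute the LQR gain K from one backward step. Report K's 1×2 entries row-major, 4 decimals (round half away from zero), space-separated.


BᵀP = [-11.2500 -6.7500]
S = R + BᵀPB = [3/2] + [29.2500] = [30.7500]
BᵀPA = [-32.6250 37.1250]
K = S⁻¹·BᵀPA = [-1.0610 1.2073]
A−BK = [-1.6220 0.9146; 2.9390 -1.7927]
AᵀP(A−BK) = [11.5107 -7.8613; -7.8613 5.8034]
P' = Q + AᵀP(A−BK) = [29.7607 -19.8613; -19.8613 14.8034]
tr(P') = 44.5640

-1.0610 1.2073


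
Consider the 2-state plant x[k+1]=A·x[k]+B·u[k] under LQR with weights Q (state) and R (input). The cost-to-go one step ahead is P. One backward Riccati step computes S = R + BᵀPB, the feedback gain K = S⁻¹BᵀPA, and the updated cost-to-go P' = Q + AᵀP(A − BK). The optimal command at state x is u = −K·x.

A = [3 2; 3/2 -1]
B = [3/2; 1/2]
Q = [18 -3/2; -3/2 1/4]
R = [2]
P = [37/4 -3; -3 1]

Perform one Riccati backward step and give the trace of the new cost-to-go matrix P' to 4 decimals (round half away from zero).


30.0320

BᵀP = [12.3750 -4.0000]
S = R + BᵀPB = [2] + [16.5625] = [18.5625]
BᵀPA = [31.1250 28.7500]
K = S⁻¹·BᵀPA = [1.6768 1.5488]
A−BK = [0.4848 -0.3232; 0.6616 -1.7744]
AᵀP(A−BK) = [6.3106 5.7929; 5.7929 5.4714]
P' = Q + AᵀP(A−BK) = [24.3106 4.2929; 4.2929 5.7214]
tr(P') = 30.0320


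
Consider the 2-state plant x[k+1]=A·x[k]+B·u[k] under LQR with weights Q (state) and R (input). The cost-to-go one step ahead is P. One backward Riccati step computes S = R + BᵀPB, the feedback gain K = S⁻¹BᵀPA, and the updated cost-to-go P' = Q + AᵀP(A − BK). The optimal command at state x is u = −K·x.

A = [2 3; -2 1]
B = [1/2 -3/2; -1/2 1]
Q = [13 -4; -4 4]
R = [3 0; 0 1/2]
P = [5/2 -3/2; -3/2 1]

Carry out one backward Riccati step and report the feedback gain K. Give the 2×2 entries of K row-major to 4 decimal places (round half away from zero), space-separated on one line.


BᵀP = [2.0000 -1.2500; -5.2500 3.2500]
S = R + BᵀPB = [3 0; 0 1/2] + [1.6250 -4.2500; -4.2500 11.1250] = [4.6250 -4.2500; -4.2500 11.6250]
BᵀPA = [6.5000 4.7500; -17.0000 -12.5000]
K = S⁻¹·BᵀPA = [0.0928 0.0586; -1.4284 -1.0538]
A−BK = [-0.1891 1.3899; -0.5252 2.0832]
AᵀP(A−BK) = [1.1133 0.7037; 0.7037 1.0486]
P' = Q + AᵀP(A−BK) = [14.1133 -3.2963; -3.2963 5.0486]
tr(P') = 19.1619

0.0928 0.0586 -1.4284 -1.0538


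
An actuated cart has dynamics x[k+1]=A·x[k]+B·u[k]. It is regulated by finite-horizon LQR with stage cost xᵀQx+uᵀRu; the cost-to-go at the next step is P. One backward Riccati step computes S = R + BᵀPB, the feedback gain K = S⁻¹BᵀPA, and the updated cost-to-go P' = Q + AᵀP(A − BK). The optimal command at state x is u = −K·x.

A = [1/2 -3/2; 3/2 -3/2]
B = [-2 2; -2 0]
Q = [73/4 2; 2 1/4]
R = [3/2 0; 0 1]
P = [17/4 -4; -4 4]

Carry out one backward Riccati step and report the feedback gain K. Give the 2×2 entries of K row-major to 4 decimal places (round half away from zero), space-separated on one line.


-0.2784 0.2898 -0.4460 -0.0256

BᵀP = [-0.5000 0.0000; 8.5000 -8.0000]
S = R + BᵀPB = [3/2 0; 0 1] + [1.0000 -1.0000; -1.0000 17.0000] = [2.5000 -1.0000; -1.0000 18.0000]
BᵀPA = [-0.2500 0.7500; -7.7500 -0.7500]
K = S⁻¹·BᵀPA = [-0.2784 0.2898; -0.4460 -0.0256]
A−BK = [0.8352 -0.8693; 0.9432 -0.9205]
AᵀP(A−BK) = [0.5362 -0.3132; -0.3132 0.3260]
P' = Q + AᵀP(A−BK) = [18.7862 1.6868; 1.6868 0.5760]
tr(P') = 19.3622


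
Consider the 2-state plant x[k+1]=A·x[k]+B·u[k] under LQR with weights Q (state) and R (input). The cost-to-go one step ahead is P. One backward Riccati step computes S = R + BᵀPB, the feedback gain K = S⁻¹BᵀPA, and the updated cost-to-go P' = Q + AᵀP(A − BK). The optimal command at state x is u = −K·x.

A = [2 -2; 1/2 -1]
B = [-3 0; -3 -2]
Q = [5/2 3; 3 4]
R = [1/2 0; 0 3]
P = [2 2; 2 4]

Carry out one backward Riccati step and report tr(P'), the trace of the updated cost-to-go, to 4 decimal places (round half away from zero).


7.5968

BᵀP = [-12.0000 -18.0000; -4.0000 -8.0000]
S = R + BᵀPB = [1/2 0; 0 3] + [90.0000 36.0000; 36.0000 16.0000] = [90.5000 36.0000; 36.0000 19.0000]
BᵀPA = [-33.0000 42.0000; -12.0000 16.0000]
K = S⁻¹·BᵀPA = [-0.4604 0.5242; 0.2409 -0.1511]
A−BK = [0.6187 -0.4274; -0.3996 0.2704]
AᵀP(A−BK) = [0.6954 -0.5148; -0.5148 0.4014]
P' = Q + AᵀP(A−BK) = [3.1954 2.4852; 2.4852 4.4014]
tr(P') = 7.5968
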